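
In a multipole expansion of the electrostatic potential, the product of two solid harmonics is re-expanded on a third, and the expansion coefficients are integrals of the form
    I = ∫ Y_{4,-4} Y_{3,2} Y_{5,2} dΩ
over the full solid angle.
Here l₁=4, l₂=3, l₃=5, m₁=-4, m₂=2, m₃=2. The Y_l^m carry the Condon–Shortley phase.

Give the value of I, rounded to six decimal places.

-0.109480

Rules hold: Σm=0, L=12 even, 1≤5≤7.
N = 9·7·11 = 693
Δ = 2!·6!·4!/13! = 1/180180
Racah Σ t=0..2: t=0:+1/576 t=1:−1/144 t=2:+1/576 = -1/288
⇒ 3j(4 3 5; 0 0 0)² = 20/1001, sgn +1
Racah Σ t=2..2: t=2:+1/8640 = 1/8640
⇒ 3j(4 3 5; -4 2 2)² = 14/1287, sgn -1
4πI² = N·(3j₀)²·(3jₘ)² = 280/1859
I = -1·√(0.150619/4π) = -0.10947990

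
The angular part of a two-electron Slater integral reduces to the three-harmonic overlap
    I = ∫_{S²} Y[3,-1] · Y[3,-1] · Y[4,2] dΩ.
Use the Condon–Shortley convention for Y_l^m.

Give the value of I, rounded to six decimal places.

Rules hold: Σm=0, L=10 even, 0≤4≤6.
N = 7·7·9 = 441
Δ = 2!·4!·4!/11! = 1/34650
Racah Σ t=0..2: t=0:+1/72 t=1:−1/16 t=2:+1/72 = -5/144
⇒ 3j(3 3 4; 0 0 0)² = 2/77, sgn -1
Racah Σ t=0..2: t=0:+1/192 t=1:−1/36 t=2:+1/192 = -5/288
⇒ 3j(3 3 4; -1 -1 2)² = 20/693, sgn -1
4πI² = N·(3j₀)²·(3jₘ)² = 40/121
I = +1·√(0.330579/4π) = 0.16219310

0.162193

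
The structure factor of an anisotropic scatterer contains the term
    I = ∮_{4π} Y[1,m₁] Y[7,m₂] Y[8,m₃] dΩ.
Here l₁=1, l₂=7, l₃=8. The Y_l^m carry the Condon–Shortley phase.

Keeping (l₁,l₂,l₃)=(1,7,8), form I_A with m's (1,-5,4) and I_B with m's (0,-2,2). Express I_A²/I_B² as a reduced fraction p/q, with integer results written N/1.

1/10

l's match ⇒ only the (l;m) 3-j factors differ between A and B.
A: triangle coeff Δ(1,7,8) = 1/2040; Σ_t [0,0]: t=0:+1/1916006400 = 1/1916006400; (3j)²=1/340 [(1 7 8; 1 -5 4)], sign=+1
B: triangle coeff Δ(1,7,8) = 1/2040; Σ_t [0,0]: t=0:+1/43545600 = 1/43545600; (3j)²=1/34 [(1 7 8; 0 -2 2)], sign=+1
I_A²/I_B² = (1/340)/(1/34) = 1/10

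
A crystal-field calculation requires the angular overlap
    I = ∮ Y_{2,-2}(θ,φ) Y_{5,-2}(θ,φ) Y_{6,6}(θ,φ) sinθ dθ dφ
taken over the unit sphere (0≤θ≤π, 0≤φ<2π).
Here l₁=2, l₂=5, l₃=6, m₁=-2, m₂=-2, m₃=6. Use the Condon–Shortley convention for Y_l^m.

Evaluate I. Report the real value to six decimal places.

-2 − 2 + 6 = 2 ≠ 0: azimuthal integral kills it; I = 0

0.000000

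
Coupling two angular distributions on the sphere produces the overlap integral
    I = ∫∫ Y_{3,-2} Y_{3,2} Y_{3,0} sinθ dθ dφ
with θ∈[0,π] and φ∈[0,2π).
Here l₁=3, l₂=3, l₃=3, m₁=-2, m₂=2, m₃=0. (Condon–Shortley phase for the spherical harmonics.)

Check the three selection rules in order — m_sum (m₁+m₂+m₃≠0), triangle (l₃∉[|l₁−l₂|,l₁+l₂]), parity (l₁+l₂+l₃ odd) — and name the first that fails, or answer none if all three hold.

parity

m₁+m₂+m₃ = -2 + 2 + 0 = 0  ✓
triangle: |3−3|=0 ≤ l₃=3 ≤ 3+3=6  ✓
parity: l₁+l₂+l₃ = 9 is odd  ✗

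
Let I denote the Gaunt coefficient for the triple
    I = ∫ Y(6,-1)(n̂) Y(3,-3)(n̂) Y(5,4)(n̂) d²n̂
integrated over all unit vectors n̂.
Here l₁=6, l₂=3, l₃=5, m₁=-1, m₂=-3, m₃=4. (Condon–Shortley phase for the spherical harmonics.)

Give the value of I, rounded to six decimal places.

0.072068

Checks pass: Σm=0; 14 even; l₃=5∈[3,9].
(2·6+1)(2·3+1)(2·5+1) = 1001
Δ: 4! 8! 2! / 15! → 1/675675
sum: t=1:−1/8640 t=2:+1/2304 t=3:−1/8640 = 7/34560
3j²(6 3 5; 0 0 0) = Δ·Π!·Σ² = 7/429  (sign -1)
sum: t=0:+1/241920 = 1/241920
3j²(6 3 5; -1 -3 4) = Δ·Π!·Σ² = 4/1001  (sign -1)
combine: 4πI² = 1001·7/429·4/1001 = 28/429
take √, sign +1: I = 0.07206849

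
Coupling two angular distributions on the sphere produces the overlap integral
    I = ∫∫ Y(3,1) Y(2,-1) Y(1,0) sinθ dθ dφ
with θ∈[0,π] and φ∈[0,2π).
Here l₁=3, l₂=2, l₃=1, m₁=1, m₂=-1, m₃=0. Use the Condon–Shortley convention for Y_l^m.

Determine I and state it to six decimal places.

Checks pass: Σm=0; 6 even; l₃=1∈[1,5].
(2·3+1)(2·2+1)(2·1+1) = 105
Δ: 4! 2! 0! / 7! → 1/105
sum: t=2:+1/4 = 1/4
3j²(3 2 1; 0 0 0) = Δ·Π!·Σ² = 3/35  (sign -1)
sum: t=1:−1/6 = -1/6
3j²(3 2 1; 1 -1 0) = Δ·Π!·Σ² = 8/105  (sign +1)
combine: 4πI² = 105·3/35·8/105 = 24/35
take √, sign -1: I = -0.23359668

-0.233597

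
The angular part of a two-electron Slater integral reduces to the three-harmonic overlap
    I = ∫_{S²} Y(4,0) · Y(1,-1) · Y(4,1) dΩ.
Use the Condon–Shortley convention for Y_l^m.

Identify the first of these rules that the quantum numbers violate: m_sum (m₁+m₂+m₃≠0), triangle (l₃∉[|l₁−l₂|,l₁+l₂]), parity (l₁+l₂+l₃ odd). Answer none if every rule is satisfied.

parity

azimuthal sum: 0 − 1 + 1 = 0  ✓
3 ≤ 4 ≤ 5 (triangle on l)  ✓
L = 4 + 1 + 4 = 9 (odd)  ✗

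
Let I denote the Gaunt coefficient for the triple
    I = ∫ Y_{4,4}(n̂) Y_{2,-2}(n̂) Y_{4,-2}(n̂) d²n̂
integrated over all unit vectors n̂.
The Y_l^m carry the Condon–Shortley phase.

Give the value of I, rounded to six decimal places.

-0.106180

Checks pass: Σm=0; 10 even; l₃=4∈[2,6].
(2·4+1)(2·2+1)(2·4+1) = 405
Δ: 2! 6! 2! / 11! → 1/13860
sum: t=0:+1/192 t=1:−1/36 t=2:+1/192 = -5/288
3j²(4 2 4; 0 0 0) = Δ·Π!·Σ² = 20/693  (sign -1)
sum: t=0:+1/2880 = 1/2880
3j²(4 2 4; 4 -2 -2) = Δ·Π!·Σ² = 2/165  (sign +1)
combine: 4πI² = 405·20/693·2/165 = 120/847
take √, sign -1: I = -0.10618031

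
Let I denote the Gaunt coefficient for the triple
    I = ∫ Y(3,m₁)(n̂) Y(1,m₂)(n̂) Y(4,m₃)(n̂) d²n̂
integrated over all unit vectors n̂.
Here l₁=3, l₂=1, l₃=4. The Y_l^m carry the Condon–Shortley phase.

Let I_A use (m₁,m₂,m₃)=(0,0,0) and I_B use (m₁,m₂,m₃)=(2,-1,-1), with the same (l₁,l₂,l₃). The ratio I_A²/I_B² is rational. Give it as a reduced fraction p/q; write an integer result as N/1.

16/3

Shared (l₁,l₂,l₃)=(3,1,4): N and (l;000)² cancel in I_A²/I_B².
A: Δ = 0!·6!·2!/9! = 1/252; Racah Σ t=0..0: t=0:+1/36 = 1/36; ⇒ 3j(3 1 4; 0 0 0)² = 4/63, sgn +1
B: Δ = 0!·6!·2!/9! = 1/252; Racah Σ t=0..0: t=0:+1/240 = 1/240; ⇒ 3j(3 1 4; 2 -1 -1)² = 1/84, sgn -1
I_A²/I_B² = (4/63)/(1/84) = 16/3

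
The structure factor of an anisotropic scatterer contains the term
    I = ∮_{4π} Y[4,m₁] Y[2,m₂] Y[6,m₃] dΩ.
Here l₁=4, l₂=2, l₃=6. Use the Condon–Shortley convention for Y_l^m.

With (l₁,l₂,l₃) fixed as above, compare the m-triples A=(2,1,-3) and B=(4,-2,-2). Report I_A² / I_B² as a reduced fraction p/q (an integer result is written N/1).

Shared (l₁,l₂,l₃)=(4,2,6): N and (l;000)² cancel in I_A²/I_B².
A: Δ = 0!·8!·4!/13! = 1/6435; Racah Σ t=0..0: t=0:+1/8640 = 1/8640; ⇒ 3j(4 2 6; 2 1 -3)² = 28/715, sgn -1
B: Δ = 0!·8!·4!/13! = 1/6435; Racah Σ t=0..0: t=0:+1/967680 = 1/967680; ⇒ 3j(4 2 6; 4 -2 -2)² = 1/6435, sgn +1
I_A²/I_B² = (28/715)/(1/6435) = 252/1

252/1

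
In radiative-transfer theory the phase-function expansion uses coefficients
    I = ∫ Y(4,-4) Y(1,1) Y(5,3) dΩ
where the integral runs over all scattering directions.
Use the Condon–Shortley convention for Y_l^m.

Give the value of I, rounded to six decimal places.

-0.049106

Checks pass: Σm=0; 10 even; l₃=5∈[3,5].
(2·4+1)(2·1+1)(2·5+1) = 297
Δ: 0! 8! 2! / 11! → 1/495
sum: t=0:+1/576 = 1/576
3j²(4 1 5; 0 0 0) = Δ·Π!·Σ² = 5/99  (sign -1)
sum: t=0:+1/80640 = 1/80640
3j²(4 1 5; -4 1 3) = Δ·Π!·Σ² = 1/495  (sign +1)
combine: 4πI² = 297·5/99·1/495 = 1/33
take √, sign -1: I = -0.04910640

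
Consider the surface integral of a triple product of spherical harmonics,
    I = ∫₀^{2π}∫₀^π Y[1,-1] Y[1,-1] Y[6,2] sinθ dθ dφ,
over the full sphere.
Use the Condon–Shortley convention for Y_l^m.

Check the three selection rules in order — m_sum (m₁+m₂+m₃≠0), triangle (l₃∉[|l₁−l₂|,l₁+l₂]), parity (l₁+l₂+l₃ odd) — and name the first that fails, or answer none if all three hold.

azimuthal sum: -1 − 1 + 2 = 0  ✓
0 ≤ 6 ≤ 2 (triangle on l)  ✗
L = 1 + 1 + 6 = 8 (even)

triangle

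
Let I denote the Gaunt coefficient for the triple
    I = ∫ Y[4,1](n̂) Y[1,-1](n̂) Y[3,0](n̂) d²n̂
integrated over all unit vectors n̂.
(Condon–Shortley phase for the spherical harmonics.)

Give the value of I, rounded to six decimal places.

m-sum 0 ✓  L=8 even ✓  3≤3≤5 ✓
Π(2lᵢ+1) = 9×3×7 = 189
triangle coeff Δ(4,1,3) = 1/252
Σ_t [1,1]: t=1:−1/36 = -1/36
(3j)²=4/63 [(4 1 3; 0 0 0)], sign=+1
Σ_t [0,0]: t=0:+1/72 = 1/72
(3j)²=5/126 [(4 1 3; 1 -1 0)], sign=-1
⇒ 4πI² = 10/21
I = (-1)√(10/21/(4π)) = -0.19466390

-0.194664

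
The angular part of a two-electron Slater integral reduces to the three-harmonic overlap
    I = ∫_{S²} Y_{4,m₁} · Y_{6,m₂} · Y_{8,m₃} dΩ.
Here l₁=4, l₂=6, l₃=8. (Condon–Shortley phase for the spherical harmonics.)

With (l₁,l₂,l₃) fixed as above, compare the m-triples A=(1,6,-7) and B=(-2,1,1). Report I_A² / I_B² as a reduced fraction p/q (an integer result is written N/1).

14157/2645

l's match ⇒ only the (l;m) 3-j factors differ between A and B.
A: triangle coeff Δ(4,6,8) = 1/23279256; Σ_t [2,2]: t=2:+1/870912000 = 1/870912000; (3j)²=33/1292 [(4 6 8; 1 6 -7)], sign=-1
B: triangle coeff Δ(4,6,8) = 1/23279256; Σ_t [0,2]: t=0:+1/43545600 t=1:−1/2073600 t=2:+1/1382400 = 23/87091200; (3j)²=2645/554268 [(4 6 8; -2 1 1)], sign=-1
I_A²/I_B² = (33/1292)/(2645/554268) = 14157/2645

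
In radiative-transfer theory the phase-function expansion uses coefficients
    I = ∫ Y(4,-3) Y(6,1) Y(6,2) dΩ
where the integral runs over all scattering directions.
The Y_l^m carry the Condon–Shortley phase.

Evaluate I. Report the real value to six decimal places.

Checks pass: Σm=0; 16 even; l₃=6∈[2,10].
(2·4+1)(2·6+1)(2·6+1) = 1521
Δ: 4! 4! 8! / 17! → 1/15315300
sum: t=0:+1/829440 t=1:−1/25920 t=2:+1/9216 t=3:−1/25920 t=4:+1/829440 = 7/207360
3j²(4 6 6; 0 0 0) = Δ·Π!·Σ² = 28/2431  (sign +1)
sum: t=3:−1/82944 t=4:+1/103680 = -1/414720
3j²(4 6 6; -3 1 2) = Δ·Π!·Σ² = 49/43758  (sign -1)
combine: 4πI² = 1521·28/2431·49/43758 = 686/34969
take √, sign -1: I = -0.03951077

-0.039511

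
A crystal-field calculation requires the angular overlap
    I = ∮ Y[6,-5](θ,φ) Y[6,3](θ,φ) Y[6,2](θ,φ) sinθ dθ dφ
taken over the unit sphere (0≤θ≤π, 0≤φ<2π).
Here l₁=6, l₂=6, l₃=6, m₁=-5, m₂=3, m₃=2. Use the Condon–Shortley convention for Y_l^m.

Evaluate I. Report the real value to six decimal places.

Checks pass: Σm=0; 18 even; l₃=6∈[0,12].
(2·6+1)(2·6+1)(2·6+1) = 2197
Δ: 6! 6! 6! / 19! → 1/325909584
sum: t=0:+1/373248000 t=1:−1/1728000 t=2:+1/110592 t=3:−1/46656 t=4:+1/110592 t=5:−1/1728000 t=6:+1/373248000 = -7/1555200
3j²(6 6 6; 0 0 0) = Δ·Π!·Σ² = 400/46189  (sign -1)
sum: t=5:−1/4147200 t=6:+1/3110400 = 1/12441600
3j²(6 6 6; -5 3 2) = Δ·Π!·Σ² = 7/4199  (sign +1)
combine: 4πI² = 2197·400/46189·7/4199 = 36400/1147619
take √, sign -1: I = -0.05023968

-0.050240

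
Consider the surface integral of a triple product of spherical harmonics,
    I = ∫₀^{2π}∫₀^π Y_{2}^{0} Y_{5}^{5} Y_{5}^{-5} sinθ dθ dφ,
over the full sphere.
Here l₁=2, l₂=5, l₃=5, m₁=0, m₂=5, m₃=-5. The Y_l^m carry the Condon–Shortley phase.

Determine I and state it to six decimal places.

m-sum 0 ✓  L=12 even ✓  3≤5≤7 ✓
Π(2lᵢ+1) = 5×11×11 = 605
triangle coeff Δ(2,5,5) = 1/38610
Σ_t [0,2]: t=0:+1/2880 t=1:−1/576 t=2:+1/2880 = -1/960
(3j)²=10/429 [(2 5 5; 0 0 0)], sign=+1
Σ_t [2,2]: t=2:+1/161280 = 1/161280
(3j)²=15/286 [(2 5 5; 0 5 -5)], sign=+1
⇒ 4πI² = 125/169
I = (+1)√(125/169/(4π)) = 0.24260890

0.242609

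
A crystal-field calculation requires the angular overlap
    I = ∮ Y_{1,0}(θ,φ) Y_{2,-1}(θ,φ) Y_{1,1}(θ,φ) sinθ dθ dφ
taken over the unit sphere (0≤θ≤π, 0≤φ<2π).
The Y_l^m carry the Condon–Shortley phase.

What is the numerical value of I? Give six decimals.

-0.218510

Checks pass: Σm=0; 4 even; l₃=1∈[1,3].
(2·1+1)(2·2+1)(2·1+1) = 45
Δ: 2! 0! 2! / 5! → 1/30
sum: t=1:−1/1 = -1/1
3j²(1 2 1; 0 0 0) = Δ·Π!·Σ² = 2/15  (sign +1)
sum: t=1:−1/2 = -1/2
3j²(1 2 1; 0 -1 1) = Δ·Π!·Σ² = 1/10  (sign -1)
combine: 4πI² = 45·2/15·1/10 = 3/5
take √, sign -1: I = -0.21850969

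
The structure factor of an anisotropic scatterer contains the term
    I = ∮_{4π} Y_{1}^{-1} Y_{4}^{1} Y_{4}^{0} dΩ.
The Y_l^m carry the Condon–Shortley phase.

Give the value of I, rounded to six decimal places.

Σlᵢ=9 odd — θ-integrand is odd under cosθ→−cosθ; I=0

0.000000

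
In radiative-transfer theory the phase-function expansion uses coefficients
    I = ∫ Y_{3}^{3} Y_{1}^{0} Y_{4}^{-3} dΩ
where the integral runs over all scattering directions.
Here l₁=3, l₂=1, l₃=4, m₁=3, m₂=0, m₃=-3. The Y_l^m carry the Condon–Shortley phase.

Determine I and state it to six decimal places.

-0.162868

Rules hold: Σm=0, L=8 even, 2≤4≤4.
N = 7·3·9 = 189
Δ = 0!·6!·2!/9! = 1/252
Racah Σ t=0..0: t=0:+1/36 = 1/36
⇒ 3j(3 1 4; 0 0 0)² = 4/63, sgn +1
Racah Σ t=0..0: t=0:+1/720 = 1/720
⇒ 3j(3 1 4; 3 0 -3)² = 1/36, sgn -1
4πI² = N·(3j₀)²·(3jₘ)² = 1/3
I = -1·√(0.333333/4π) = -0.16286750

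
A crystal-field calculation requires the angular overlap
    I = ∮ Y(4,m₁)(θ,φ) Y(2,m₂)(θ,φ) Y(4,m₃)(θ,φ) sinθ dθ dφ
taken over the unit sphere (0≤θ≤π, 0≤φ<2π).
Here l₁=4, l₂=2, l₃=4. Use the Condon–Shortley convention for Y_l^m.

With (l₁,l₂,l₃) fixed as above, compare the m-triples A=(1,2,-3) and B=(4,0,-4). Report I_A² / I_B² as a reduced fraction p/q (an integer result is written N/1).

l's match ⇒ only the (l;m) 3-j factors differ between A and B.
A: triangle coeff Δ(4,2,4) = 1/13860; Σ_t [2,2]: t=2:+1/480 = 1/480; (3j)²=3/110 [(4 2 4; 1 2 -3)], sign=-1
B: triangle coeff Δ(4,2,4) = 1/13860; Σ_t [0,0]: t=0:+1/2880 = 1/2880; (3j)²=28/495 [(4 2 4; 4 0 -4)], sign=+1
I_A²/I_B² = (3/110)/(28/495) = 27/56

27/56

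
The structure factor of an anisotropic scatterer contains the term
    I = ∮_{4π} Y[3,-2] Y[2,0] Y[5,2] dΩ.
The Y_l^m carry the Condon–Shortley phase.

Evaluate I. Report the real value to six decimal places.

m-sum 0 ✓  L=10 even ✓  1≤5≤5 ✓
Π(2lᵢ+1) = 7×5×11 = 385
triangle coeff Δ(3,2,5) = 1/2310
Σ_t [0,0]: t=0:+1/144 = 1/144
(3j)²=10/231 [(3 2 5; 0 0 0)], sign=-1
Σ_t [0,0]: t=0:+1/480 = 1/480
(3j)²=3/110 [(3 2 5; -2 0 2)], sign=-1
⇒ 4πI² = 5/11
I = (+1)√(5/11/(4π)) = 0.19018827

0.190188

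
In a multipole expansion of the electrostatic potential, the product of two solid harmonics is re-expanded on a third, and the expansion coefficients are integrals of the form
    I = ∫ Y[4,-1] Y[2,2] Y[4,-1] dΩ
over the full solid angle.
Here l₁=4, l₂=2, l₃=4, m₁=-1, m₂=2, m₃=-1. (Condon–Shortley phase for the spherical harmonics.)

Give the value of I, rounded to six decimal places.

0.200662

Rules hold: Σm=0, L=10 even, 2≤4≤6.
N = 9·5·9 = 405
Δ = 2!·6!·2!/11! = 1/13860
Racah Σ t=0..2: t=0:+1/192 t=1:−1/36 t=2:+1/192 = -5/288
⇒ 3j(4 2 4; 0 0 0)² = 20/693, sgn -1
Racah Σ t=2..2: t=2:+1/144 = 1/144
⇒ 3j(4 2 4; -1 2 -1)² = 10/231, sgn -1
4πI² = N·(3j₀)²·(3jₘ)² = 3000/5929
I = +1·√(0.505988/4π) = 0.20066192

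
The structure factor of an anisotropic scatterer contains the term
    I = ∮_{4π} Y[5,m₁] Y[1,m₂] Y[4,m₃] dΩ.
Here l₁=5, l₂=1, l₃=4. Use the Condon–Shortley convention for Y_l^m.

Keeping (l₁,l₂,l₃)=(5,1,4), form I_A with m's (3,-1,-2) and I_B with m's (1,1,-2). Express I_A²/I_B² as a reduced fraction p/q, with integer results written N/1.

14/3

Shared (l₁,l₂,l₃)=(5,1,4): N and (l;000)² cancel in I_A²/I_B².
A: Δ = 2!·8!·0!/11! = 1/495; Racah Σ t=0..0: t=0:+1/2880 = 1/2880; ⇒ 3j(5 1 4; 3 -1 -2)² = 28/495, sgn +1
B: Δ = 2!·8!·0!/11! = 1/495; Racah Σ t=2..2: t=2:+1/2880 = 1/2880; ⇒ 3j(5 1 4; 1 1 -2)² = 2/165, sgn +1
I_A²/I_B² = (28/495)/(2/165) = 14/3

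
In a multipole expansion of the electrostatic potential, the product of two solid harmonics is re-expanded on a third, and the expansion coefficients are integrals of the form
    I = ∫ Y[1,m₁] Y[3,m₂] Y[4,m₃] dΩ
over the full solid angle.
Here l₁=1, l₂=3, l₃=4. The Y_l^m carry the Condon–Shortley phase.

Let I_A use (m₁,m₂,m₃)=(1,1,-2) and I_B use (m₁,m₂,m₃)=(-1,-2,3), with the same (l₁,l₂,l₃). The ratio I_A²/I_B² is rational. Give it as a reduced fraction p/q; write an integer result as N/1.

l's match ⇒ only the (l;m) 3-j factors differ between A and B.
A: triangle coeff Δ(1,3,4) = 1/252; Σ_t [0,0]: t=0:+1/96 = 1/96; (3j)²=5/84 [(1 3 4; 1 1 -2)], sign=+1
B: triangle coeff Δ(1,3,4) = 1/252; Σ_t [0,0]: t=0:+1/240 = 1/240; (3j)²=1/12 [(1 3 4; -1 -2 3)], sign=-1
I_A²/I_B² = (5/84)/(1/12) = 5/7

5/7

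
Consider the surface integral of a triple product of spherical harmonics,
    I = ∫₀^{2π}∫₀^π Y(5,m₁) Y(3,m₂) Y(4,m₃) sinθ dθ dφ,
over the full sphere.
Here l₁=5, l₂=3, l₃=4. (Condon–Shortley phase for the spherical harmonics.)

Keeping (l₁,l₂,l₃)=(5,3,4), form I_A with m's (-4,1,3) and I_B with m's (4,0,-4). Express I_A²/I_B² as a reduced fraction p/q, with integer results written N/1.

l's match ⇒ only the (l;m) 3-j factors differ between A and B.
A: triangle coeff Δ(5,3,4) = 1/180180; Σ_t [3,4]: t=3:−1/4320 t=4:+1/5760 = -1/17280; (3j)²=7/4290 [(5 3 4; -4 1 3)], sign=+1
B: triangle coeff Δ(5,3,4) = 1/180180; Σ_t [1,1]: t=1:−1/8640 = -1/8640; (3j)²=28/715 [(5 3 4; 4 0 -4)], sign=-1
I_A²/I_B² = (7/4290)/(28/715) = 1/24

1/24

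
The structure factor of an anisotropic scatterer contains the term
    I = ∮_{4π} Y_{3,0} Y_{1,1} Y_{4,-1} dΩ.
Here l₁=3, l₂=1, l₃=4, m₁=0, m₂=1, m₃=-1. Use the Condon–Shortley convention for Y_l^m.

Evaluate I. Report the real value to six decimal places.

-0.194664

m-sum 0 ✓  L=8 even ✓  2≤4≤4 ✓
Π(2lᵢ+1) = 7×3×9 = 189
triangle coeff Δ(3,1,4) = 1/252
Σ_t [0,0]: t=0:+1/36 = 1/36
(3j)²=4/63 [(3 1 4; 0 0 0)], sign=+1
Σ_t [0,0]: t=0:+1/72 = 1/72
(3j)²=5/126 [(3 1 4; 0 1 -1)], sign=-1
⇒ 4πI² = 10/21
I = (-1)√(10/21/(4π)) = -0.19466390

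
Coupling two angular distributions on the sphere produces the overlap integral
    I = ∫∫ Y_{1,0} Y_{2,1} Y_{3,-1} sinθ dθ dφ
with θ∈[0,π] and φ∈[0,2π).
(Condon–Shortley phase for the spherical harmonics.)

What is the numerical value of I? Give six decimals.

Rules hold: Σm=0, L=6 even, 1≤3≤3.
N = 3·5·7 = 105
Δ = 0!·2!·4!/7! = 1/105
Racah Σ t=0..0: t=0:+1/4 = 1/4
⇒ 3j(1 2 3; 0 0 0)² = 3/35, sgn -1
Racah Σ t=0..0: t=0:+1/6 = 1/6
⇒ 3j(1 2 3; 0 1 -1)² = 8/105, sgn +1
4πI² = N·(3j₀)²·(3jₘ)² = 24/35
I = -1·√(0.685714/4π) = -0.23359668

-0.233597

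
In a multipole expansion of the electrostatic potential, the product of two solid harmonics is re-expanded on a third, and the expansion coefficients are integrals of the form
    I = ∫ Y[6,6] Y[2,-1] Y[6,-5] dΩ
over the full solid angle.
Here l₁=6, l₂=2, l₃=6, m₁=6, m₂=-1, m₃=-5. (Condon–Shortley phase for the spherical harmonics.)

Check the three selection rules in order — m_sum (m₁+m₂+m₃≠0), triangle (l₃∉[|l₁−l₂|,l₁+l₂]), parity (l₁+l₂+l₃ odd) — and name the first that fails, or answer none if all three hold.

azimuthal sum: 6 − 1 − 5 = 0  ✓
4 ≤ 6 ≤ 8 (triangle on l)  ✓
L = 6 + 2 + 6 = 14 (even)  ✓

none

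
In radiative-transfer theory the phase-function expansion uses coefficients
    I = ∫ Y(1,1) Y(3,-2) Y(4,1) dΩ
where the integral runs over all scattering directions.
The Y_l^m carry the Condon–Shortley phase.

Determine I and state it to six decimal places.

m-sum 0 ✓  L=8 even ✓  2≤4≤4 ✓
Π(2lᵢ+1) = 3×7×9 = 189
triangle coeff Δ(1,3,4) = 1/252
Σ_t [0,0]: t=0:+1/36 = 1/36
(3j)²=4/63 [(1 3 4; 0 0 0)], sign=+1
Σ_t [0,0]: t=0:+1/240 = 1/240
(3j)²=1/84 [(1 3 4; 1 -2 1)], sign=-1
⇒ 4πI² = 1/7
I = (-1)√(1/7/(4π)) = -0.10662181

-0.106622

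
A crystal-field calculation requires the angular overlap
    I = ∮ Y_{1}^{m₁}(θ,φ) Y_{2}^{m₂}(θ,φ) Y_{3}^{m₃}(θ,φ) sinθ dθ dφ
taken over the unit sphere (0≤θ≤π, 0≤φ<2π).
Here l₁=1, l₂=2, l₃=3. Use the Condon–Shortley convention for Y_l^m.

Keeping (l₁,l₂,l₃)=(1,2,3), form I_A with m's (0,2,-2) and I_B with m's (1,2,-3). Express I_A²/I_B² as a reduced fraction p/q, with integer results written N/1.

Shared (l₁,l₂,l₃)=(1,2,3): N and (l;000)² cancel in I_A²/I_B².
A: Δ = 0!·2!·4!/7! = 1/105; Racah Σ t=0..0: t=0:+1/24 = 1/24; ⇒ 3j(1 2 3; 0 2 -2)² = 1/21, sgn -1
B: Δ = 0!·2!·4!/7! = 1/105; Racah Σ t=0..0: t=0:+1/48 = 1/48; ⇒ 3j(1 2 3; 1 2 -3)² = 1/7, sgn +1
I_A²/I_B² = (1/21)/(1/7) = 1/3

1/3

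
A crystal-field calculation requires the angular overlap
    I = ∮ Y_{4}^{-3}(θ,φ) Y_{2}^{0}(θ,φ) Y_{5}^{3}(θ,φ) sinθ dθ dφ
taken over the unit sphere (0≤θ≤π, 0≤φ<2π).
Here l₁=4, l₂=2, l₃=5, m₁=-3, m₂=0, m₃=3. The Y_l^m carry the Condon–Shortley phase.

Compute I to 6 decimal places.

l₁+l₂+l₃=11 is odd: 3j(l;000)=0 ⇒ I=0

0.000000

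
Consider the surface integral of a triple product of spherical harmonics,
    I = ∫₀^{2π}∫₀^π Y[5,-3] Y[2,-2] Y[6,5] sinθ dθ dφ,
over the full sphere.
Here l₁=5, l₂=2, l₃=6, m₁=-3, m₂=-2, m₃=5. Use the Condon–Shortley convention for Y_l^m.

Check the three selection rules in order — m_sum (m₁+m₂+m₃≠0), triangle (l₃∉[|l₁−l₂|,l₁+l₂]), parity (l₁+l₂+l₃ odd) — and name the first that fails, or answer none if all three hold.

azimuthal sum: -3 − 2 + 5 = 0  ✓
3 ≤ 6 ≤ 7 (triangle on l)  ✓
L = 5 + 2 + 6 = 13 (odd)  ✗

parity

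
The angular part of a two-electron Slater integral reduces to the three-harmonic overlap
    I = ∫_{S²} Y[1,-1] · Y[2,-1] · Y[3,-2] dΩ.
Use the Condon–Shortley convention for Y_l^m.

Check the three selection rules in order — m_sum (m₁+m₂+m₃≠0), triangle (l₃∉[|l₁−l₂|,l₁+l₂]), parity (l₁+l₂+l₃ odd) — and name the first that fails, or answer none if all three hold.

m_sum

m₁+m₂+m₃ = -1 − 1 − 2 = -4  ✗
triangle: |1−2|=1 ≤ l₃=3 ≤ 1+2=3
parity: l₁+l₂+l₃ = 6 is even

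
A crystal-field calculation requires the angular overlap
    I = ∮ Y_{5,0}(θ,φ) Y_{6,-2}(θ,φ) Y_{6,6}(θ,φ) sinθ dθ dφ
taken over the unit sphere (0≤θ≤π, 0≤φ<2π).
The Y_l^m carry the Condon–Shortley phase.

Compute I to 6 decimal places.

0 − 2 + 6 = 4 ≠ 0: azimuthal integral kills it; I = 0

0.000000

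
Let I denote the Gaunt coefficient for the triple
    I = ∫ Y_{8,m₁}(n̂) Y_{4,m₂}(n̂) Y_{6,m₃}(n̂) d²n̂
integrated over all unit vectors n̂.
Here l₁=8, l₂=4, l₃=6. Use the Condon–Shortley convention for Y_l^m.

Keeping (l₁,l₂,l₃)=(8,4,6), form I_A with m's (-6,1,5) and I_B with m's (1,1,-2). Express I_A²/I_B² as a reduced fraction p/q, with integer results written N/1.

l's match ⇒ only the (l;m) 3-j factors differ between A and B.
A: triangle coeff Δ(8,4,6) = 1/23279256; Σ_t [4,5]: t=4:+1/174182400 t=5:−1/87091200 = -1/174182400; (3j)²=55/7752 [(8 4 6; -6 1 5)], sign=+1
B: triangle coeff Δ(8,4,6) = 1/23279256; Σ_t [3,5]: t=3:−1/1244160 t=4:+1/1451520 t=5:−1/19353600 = -29/174182400; (3j)²=841/554268 [(8 4 6; 1 1 -2)], sign=-1
I_A²/I_B² = (55/7752)/(841/554268) = 7865/1682

7865/1682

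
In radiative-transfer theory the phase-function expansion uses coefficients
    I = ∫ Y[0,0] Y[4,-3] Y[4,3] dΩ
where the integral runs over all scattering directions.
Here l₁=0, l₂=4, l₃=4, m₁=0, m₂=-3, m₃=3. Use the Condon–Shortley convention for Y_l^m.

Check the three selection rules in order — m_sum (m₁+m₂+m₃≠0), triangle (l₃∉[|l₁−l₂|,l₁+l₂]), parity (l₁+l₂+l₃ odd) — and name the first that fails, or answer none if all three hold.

azimuthal sum: 0 − 3 + 3 = 0  ✓
4 ≤ 4 ≤ 4 (triangle on l)  ✓
L = 0 + 4 + 4 = 8 (even)  ✓

none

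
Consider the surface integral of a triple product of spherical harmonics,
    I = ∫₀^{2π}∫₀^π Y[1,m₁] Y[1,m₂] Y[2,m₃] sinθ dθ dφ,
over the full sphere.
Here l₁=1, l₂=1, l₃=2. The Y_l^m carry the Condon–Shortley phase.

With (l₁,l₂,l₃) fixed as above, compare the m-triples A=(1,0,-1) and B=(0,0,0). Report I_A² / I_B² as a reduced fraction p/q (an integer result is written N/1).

3/4

l's match ⇒ only the (l;m) 3-j factors differ between A and B.
A: triangle coeff Δ(1,1,2) = 1/30; Σ_t [0,0]: t=0:+1/2 = 1/2; (3j)²=1/10 [(1 1 2; 1 0 -1)], sign=-1
B: triangle coeff Δ(1,1,2) = 1/30; Σ_t [0,0]: t=0:+1/1 = 1/1; (3j)²=2/15 [(1 1 2; 0 0 0)], sign=+1
I_A²/I_B² = (1/10)/(2/15) = 3/4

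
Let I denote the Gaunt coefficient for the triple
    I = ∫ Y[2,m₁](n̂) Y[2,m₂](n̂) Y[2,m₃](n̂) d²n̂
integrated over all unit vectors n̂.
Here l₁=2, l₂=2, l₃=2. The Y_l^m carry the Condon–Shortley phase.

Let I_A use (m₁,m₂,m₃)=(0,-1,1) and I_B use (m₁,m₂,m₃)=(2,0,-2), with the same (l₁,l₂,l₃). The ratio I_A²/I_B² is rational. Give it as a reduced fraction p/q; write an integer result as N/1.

1/4

Shared (l₁,l₂,l₃)=(2,2,2): N and (l;000)² cancel in I_A²/I_B².
A: Δ = 2!·2!·2!/7! = 1/630; Racah Σ t=0..1: t=0:+1/4 t=1:−1/2 = -1/4; ⇒ 3j(2 2 2; 0 -1 1)² = 1/70, sgn +1
B: Δ = 2!·2!·2!/7! = 1/630; Racah Σ t=0..0: t=0:+1/8 = 1/8; ⇒ 3j(2 2 2; 2 0 -2)² = 2/35, sgn +1
I_A²/I_B² = (1/70)/(2/35) = 1/4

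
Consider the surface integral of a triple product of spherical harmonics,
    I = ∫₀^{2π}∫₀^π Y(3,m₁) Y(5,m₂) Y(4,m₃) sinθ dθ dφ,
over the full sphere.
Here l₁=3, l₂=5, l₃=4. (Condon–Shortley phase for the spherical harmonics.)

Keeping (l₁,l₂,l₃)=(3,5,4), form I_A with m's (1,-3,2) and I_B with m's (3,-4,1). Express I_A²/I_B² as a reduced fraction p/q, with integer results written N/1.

Shared (l₁,l₂,l₃)=(3,5,4): N and (l;000)² cancel in I_A²/I_B².
A: Δ = 4!·2!·6!/13! = 1/180180; Racah Σ t=0..2: t=0:+1/2304 t=1:−1/720 t=2:+1/5760 = -1/1280; ⇒ 3j(3 5 4; 1 -3 2)² = 27/1430, sgn -1
B: Δ = 4!·2!·6!/13! = 1/180180; Racah Σ t=0..0: t=0:+1/5760 = 1/5760; ⇒ 3j(3 5 4; 3 -4 1)² = 9/286, sgn -1
I_A²/I_B² = (27/1430)/(9/286) = 3/5

3/5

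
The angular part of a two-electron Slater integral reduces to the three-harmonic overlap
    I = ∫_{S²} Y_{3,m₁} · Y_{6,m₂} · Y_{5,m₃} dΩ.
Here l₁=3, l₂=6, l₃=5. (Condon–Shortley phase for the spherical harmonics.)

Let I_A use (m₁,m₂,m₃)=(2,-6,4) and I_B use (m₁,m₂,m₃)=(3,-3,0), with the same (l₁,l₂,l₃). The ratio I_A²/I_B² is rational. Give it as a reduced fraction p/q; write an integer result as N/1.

33/28

Same 3,6,5: normalisation and zero-m 3j drop out of the ratio.
A: Δ: 4! 2! 8! / 15! → 1/675675; sum: t=0:+1/967680 = 1/967680; 3j²(3 6 5; 2 -6 4) = Δ·Π!·Σ² = 3/91  (sign -1)
B: Δ: 4! 2! 8! / 15! → 1/675675; sum: t=0:+1/34560 = 1/34560; 3j²(3 6 5; 3 -3 0) = Δ·Π!·Σ² = 4/143  (sign -1)
I_A²/I_B² = (3/91)/(4/143) = 33/28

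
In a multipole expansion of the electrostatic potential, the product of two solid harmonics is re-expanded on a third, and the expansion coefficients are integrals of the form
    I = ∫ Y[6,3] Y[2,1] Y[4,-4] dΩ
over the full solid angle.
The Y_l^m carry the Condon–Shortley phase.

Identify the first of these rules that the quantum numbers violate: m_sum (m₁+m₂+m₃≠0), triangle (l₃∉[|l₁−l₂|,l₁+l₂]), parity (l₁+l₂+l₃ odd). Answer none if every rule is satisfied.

none

m₁+m₂+m₃ = 3 + 1 − 4 = 0  ✓
triangle: |6−2|=4 ≤ l₃=4 ≤ 6+2=8  ✓
parity: l₁+l₂+l₃ = 12 is even  ✓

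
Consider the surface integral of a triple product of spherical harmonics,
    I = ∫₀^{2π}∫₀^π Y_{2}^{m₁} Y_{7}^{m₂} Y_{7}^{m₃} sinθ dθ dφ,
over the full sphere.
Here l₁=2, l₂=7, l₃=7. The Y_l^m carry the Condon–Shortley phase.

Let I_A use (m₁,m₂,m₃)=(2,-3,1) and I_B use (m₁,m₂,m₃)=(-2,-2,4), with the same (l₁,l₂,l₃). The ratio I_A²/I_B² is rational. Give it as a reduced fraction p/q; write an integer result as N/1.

Same 2,7,7: normalisation and zero-m 3j drop out of the ratio.
A: Δ: 2! 2! 12! / 17! → 1/185640; sum: t=0:+1/3870720 = 1/3870720; 3j²(2 7 7; 2 -3 1) = Δ·Π!·Σ² = 135/6188  (sign +1)
B: Δ: 2! 2! 12! / 17! → 1/185640; sum: t=2:+1/8709120 = 1/8709120; 3j²(2 7 7; -2 -2 4) = Δ·Π!·Σ² = 55/3094  (sign -1)
I_A²/I_B² = (135/6188)/(55/3094) = 27/22

27/22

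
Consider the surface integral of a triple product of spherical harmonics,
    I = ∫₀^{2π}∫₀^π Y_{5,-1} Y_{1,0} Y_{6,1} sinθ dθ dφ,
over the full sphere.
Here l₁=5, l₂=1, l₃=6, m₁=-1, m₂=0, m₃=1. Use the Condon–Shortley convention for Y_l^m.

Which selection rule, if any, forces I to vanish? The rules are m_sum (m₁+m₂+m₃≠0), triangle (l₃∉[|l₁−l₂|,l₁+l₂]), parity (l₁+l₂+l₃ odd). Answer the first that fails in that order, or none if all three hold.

none

Σmᵢ = 0  ✓
l₃∈[|l₁−l₂|,l₁+l₂]=[4,6], have l₃=6  ✓
Σlᵢ = 12 ⇒ even  ✓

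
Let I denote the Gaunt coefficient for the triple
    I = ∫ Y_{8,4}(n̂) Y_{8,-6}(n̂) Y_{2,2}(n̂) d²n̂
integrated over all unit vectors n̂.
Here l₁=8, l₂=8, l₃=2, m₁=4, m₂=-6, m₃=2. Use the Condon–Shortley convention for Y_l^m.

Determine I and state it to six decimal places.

Rules hold: Σm=0, L=18 even, 0≤2≤16.
N = 17·17·5 = 1445
Δ = 14!·2!·2!/19! = 1/348840
Racah Σ t=6..8: t=6:+1/116121600 t=7:−1/25401600 t=8:+1/116121600 = -1/45158400
⇒ 3j(8 8 2; 0 0 0)² = 24/1615, sgn -1
Racah Σ t=2..2: t=2:+1/3832012800 = 1/3832012800
⇒ 3j(8 8 2; 4 -6 2)² = 91/9690, sgn +1
4πI² = N·(3j₀)²·(3jₘ)² = 364/1805
I = -1·√(0.201662/4π) = -0.12667974

-0.126680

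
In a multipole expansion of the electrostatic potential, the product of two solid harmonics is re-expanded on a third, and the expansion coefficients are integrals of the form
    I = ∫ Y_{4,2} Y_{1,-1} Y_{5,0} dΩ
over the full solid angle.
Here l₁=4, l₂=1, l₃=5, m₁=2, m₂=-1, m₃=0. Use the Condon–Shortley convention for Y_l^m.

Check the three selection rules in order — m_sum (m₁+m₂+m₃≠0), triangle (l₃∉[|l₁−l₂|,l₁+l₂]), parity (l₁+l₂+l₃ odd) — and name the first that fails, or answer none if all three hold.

azimuthal sum: 2 − 1 + 0 = 1  ✗
3 ≤ 5 ≤ 5 (triangle on l)
L = 4 + 1 + 5 = 10 (even)

m_sum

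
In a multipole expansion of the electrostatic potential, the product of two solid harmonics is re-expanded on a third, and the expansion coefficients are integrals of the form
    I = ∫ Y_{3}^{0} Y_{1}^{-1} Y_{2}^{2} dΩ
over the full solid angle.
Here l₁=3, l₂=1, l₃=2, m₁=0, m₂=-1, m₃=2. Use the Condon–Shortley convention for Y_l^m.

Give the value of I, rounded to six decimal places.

0.000000

0 − 1 + 2 = 1 ≠ 0: azimuthal integral kills it; I = 0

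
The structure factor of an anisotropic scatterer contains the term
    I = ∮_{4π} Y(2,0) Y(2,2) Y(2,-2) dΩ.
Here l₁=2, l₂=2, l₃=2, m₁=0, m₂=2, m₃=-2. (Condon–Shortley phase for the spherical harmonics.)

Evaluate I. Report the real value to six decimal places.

Rules hold: Σm=0, L=6 even, 0≤2≤4.
N = 5·5·5 = 125
Δ = 2!·2!·2!/7! = 1/630
Racah Σ t=0..2: t=0:+1/8 t=1:−1/1 t=2:+1/8 = -3/4
⇒ 3j(2 2 2; 0 0 0)² = 2/35, sgn -1
Racah Σ t=2..2: t=2:+1/8 = 1/8
⇒ 3j(2 2 2; 0 2 -2)² = 2/35, sgn +1
4πI² = N·(3j₀)²·(3jₘ)² = 20/49
I = -1·√(0.408163/4π) = -0.18022375

-0.180224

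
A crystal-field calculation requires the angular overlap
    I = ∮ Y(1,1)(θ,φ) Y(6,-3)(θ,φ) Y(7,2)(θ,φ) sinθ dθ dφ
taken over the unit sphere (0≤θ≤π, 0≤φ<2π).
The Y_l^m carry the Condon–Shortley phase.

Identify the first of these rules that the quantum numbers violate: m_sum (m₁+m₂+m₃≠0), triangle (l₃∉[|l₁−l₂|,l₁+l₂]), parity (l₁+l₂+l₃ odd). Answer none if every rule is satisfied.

none

m₁+m₂+m₃ = 1 − 3 + 2 = 0  ✓
triangle: |1−6|=5 ≤ l₃=7 ≤ 1+6=7  ✓
parity: l₁+l₂+l₃ = 14 is even  ✓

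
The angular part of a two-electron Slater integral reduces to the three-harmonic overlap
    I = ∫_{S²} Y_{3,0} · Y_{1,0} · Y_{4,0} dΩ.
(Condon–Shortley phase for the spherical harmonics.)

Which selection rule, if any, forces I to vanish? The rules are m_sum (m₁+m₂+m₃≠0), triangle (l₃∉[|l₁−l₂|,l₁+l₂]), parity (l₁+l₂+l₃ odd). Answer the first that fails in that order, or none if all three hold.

m₁+m₂+m₃ = 0 + 0 + 0 = 0  ✓
triangle: |3−1|=2 ≤ l₃=4 ≤ 3+1=4  ✓
parity: l₁+l₂+l₃ = 8 is even  ✓

none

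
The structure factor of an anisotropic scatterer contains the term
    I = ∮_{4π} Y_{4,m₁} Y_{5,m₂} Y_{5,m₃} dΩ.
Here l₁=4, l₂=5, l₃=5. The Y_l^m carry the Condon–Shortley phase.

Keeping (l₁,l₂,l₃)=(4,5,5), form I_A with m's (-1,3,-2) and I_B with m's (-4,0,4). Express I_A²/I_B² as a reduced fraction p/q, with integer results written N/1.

5/6

l's match ⇒ only the (l;m) 3-j factors differ between A and B.
A: triangle coeff Δ(4,5,5) = 1/3153150; Σ_t [2,4]: t=2:+1/17280 t=3:−1/2880 t=4:+1/6912 = -1/6912; (3j)²=5/429 [(4 5 5; -1 3 -2)], sign=+1
B: triangle coeff Δ(4,5,5) = 1/3153150; Σ_t [4,4]: t=4:+1/69120 = 1/69120; (3j)²=2/143 [(4 5 5; -4 0 4)], sign=-1
I_A²/I_B² = (5/429)/(2/143) = 5/6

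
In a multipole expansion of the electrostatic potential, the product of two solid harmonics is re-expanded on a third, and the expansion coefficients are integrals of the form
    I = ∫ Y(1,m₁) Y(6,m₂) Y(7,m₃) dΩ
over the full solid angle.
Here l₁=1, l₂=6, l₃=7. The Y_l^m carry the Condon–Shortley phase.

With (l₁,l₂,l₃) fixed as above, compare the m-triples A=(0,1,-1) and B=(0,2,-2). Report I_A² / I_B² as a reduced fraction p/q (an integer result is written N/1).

16/15

Same 1,6,7: normalisation and zero-m 3j drop out of the ratio.
A: Δ: 0! 2! 12! / 15! → 1/1365; sum: t=0:+1/604800 = 1/604800; 3j²(1 6 7; 0 1 -1) = Δ·Π!·Σ² = 16/455  (sign +1)
B: Δ: 0! 2! 12! / 15! → 1/1365; sum: t=0:+1/967680 = 1/967680; 3j²(1 6 7; 0 2 -2) = Δ·Π!·Σ² = 3/91  (sign -1)
I_A²/I_B² = (16/455)/(3/91) = 16/15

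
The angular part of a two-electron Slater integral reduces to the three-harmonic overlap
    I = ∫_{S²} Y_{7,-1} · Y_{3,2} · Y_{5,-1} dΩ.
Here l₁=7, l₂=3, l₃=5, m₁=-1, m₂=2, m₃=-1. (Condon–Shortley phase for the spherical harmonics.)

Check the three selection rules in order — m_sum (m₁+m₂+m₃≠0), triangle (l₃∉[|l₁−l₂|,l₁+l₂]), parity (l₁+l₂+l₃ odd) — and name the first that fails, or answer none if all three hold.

parity

Σmᵢ = 0  ✓
l₃∈[|l₁−l₂|,l₁+l₂]=[4,10], have l₃=5  ✓
Σlᵢ = 15 ⇒ odd  ✗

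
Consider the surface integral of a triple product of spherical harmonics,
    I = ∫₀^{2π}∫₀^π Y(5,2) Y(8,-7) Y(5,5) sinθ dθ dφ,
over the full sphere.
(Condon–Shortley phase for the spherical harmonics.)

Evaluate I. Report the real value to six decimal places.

Checks pass: Σm=0; 18 even; l₃=5∈[3,13].
(2·5+1)(2·8+1)(2·5+1) = 2057
Δ: 8! 2! 8! / 19! → 1/37413090
sum: t=3:−1/1036800 t=4:+1/331776 t=5:−1/1036800 = 1/921600
3j²(5 8 5; 0 0 0) = Δ·Π!·Σ² = 490/46189  (sign -1)
sum: t=1:−1/406425600 = -1/406425600
3j²(5 8 5; 2 -7 5) = Δ·Π!·Σ² = 15/646  (sign -1)
combine: 4πI² = 2057·490/46189·15/646 = 40425/79781
take √, sign +1: I = 0.20080307

0.200803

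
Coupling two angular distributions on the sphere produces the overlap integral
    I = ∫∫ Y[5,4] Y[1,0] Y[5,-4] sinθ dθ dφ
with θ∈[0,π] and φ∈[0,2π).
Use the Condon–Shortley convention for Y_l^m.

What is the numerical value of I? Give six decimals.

0.000000

Σlᵢ=11 odd — θ-integrand is odd under cosθ→−cosθ; I=0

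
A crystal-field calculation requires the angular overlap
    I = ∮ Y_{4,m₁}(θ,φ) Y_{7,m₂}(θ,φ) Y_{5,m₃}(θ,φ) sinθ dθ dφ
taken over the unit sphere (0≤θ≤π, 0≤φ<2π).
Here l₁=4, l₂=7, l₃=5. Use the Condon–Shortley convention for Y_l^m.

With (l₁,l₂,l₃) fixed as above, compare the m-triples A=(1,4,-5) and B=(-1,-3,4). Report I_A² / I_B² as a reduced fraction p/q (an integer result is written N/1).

Same 4,7,5: normalisation and zero-m 3j drop out of the ratio.
A: Δ: 6! 2! 8! / 17! → 1/6126120; sum: t=3:−1/2903040 = -1/2903040; 3j²(4 7 5; 1 4 -5) = Δ·Π!·Σ² = 75/6188  (sign -1)
B: Δ: 6! 2! 8! / 17! → 1/6126120; sum: t=3:−1/362880 t=4:+1/1935360 = -13/5806080; 3j²(4 7 5; -1 -3 4) = Δ·Π!·Σ² = 195/10472  (sign +1)
I_A²/I_B² = (75/6188)/(195/10472) = 110/169

110/169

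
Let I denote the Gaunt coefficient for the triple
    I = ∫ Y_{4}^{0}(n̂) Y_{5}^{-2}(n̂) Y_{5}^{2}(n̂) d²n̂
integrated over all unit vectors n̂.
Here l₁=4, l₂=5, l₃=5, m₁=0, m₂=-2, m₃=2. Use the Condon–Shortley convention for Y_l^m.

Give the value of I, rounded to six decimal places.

Rules hold: Σm=0, L=14 even, 1≤5≤9.
N = 9·11·11 = 1089
Δ = 4!·4!·6!/15! = 1/3153150
Racah Σ t=0..4: t=0:+1/69120 t=1:−1/1728 t=2:+1/576 t=3:−1/1728 t=4:+1/69120 = 7/11520
⇒ 3j(4 5 5; 0 0 0)² = 2/143, sgn -1
Racah Σ t=0..3: t=0:+1/20736 t=1:−1/1728 t=2:+1/1920 t=3:−1/25920 = -1/20736
⇒ 3j(4 5 5; 0 -2 2)² = 1/2574, sgn +1
4πI² = N·(3j₀)²·(3jₘ)² = 1/169
I = -1·√(0.00591716/4π) = -0.02169960

-0.021700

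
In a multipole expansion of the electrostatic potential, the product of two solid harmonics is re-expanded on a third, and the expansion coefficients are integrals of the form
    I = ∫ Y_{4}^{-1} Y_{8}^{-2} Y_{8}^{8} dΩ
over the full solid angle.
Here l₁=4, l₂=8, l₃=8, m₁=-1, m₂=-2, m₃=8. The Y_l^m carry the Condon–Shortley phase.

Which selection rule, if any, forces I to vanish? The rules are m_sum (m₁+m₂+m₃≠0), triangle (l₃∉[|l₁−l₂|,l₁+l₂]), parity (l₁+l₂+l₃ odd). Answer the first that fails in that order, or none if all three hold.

m_sum

Σmᵢ = 5  ✗
l₃∈[|l₁−l₂|,l₁+l₂]=[4,12], have l₃=8
Σlᵢ = 20 ⇒ even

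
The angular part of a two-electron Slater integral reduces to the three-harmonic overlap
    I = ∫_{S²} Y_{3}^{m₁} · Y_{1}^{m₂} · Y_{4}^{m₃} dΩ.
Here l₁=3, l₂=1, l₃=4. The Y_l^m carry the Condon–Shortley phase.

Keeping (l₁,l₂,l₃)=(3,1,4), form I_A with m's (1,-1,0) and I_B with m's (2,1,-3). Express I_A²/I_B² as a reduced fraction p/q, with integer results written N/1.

2/7

l's match ⇒ only the (l;m) 3-j factors differ between A and B.
A: triangle coeff Δ(3,1,4) = 1/252; Σ_t [0,0]: t=0:+1/96 = 1/96; (3j)²=1/42 [(3 1 4; 1 -1 0)], sign=+1
B: triangle coeff Δ(3,1,4) = 1/252; Σ_t [0,0]: t=0:+1/240 = 1/240; (3j)²=1/12 [(3 1 4; 2 1 -3)], sign=-1
I_A²/I_B² = (1/42)/(1/12) = 2/7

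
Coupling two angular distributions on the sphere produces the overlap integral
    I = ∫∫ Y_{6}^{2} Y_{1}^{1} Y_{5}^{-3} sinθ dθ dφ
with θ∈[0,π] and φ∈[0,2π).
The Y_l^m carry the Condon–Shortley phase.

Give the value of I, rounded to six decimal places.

0.100084

Rules hold: Σm=0, L=12 even, 5≤5≤7.
N = 13·3·11 = 429
Δ = 2!·10!·0!/13! = 1/858
Racah Σ t=1..1: t=1:−1/14400 = -1/14400
⇒ 3j(6 1 5; 0 0 0)² = 6/143, sgn +1
Racah Σ t=2..2: t=2:+1/161280 = 1/161280
⇒ 3j(6 1 5; 2 1 -3)² = 1/143, sgn +1
4πI² = N·(3j₀)²·(3jₘ)² = 18/143
I = +1·√(0.125874/4π) = 0.10008369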